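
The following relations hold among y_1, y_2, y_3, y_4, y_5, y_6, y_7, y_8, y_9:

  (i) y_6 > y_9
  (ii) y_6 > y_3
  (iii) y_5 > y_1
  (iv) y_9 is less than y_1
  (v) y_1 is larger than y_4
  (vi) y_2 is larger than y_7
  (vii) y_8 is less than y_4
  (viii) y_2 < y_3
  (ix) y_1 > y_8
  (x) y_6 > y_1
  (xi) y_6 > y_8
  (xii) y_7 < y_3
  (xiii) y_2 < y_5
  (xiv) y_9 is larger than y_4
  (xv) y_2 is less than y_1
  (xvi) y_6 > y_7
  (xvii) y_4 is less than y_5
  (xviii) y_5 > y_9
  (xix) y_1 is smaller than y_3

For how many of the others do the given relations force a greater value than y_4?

5

Directly above y_4: y_9, y_1, y_5.
One step further: y_3, y_6 (5 so far).
Nothing else is reachable above y_4; 5 in all.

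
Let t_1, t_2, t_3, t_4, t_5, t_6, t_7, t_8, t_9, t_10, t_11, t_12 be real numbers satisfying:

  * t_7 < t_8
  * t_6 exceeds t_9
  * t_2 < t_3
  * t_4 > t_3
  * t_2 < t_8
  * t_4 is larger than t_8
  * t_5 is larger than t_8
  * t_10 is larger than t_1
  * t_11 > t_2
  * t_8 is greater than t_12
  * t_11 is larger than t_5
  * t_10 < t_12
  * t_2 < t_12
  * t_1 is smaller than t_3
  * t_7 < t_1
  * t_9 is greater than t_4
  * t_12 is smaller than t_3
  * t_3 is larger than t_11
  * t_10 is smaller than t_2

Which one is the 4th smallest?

t_2

The consecutive relations fix a unique order: t_7 < t_1 < t_10 < t_2 < t_12 < t_8 < t_5 < t_11 < t_3 < t_4 < t_9 < t_6.
The 4th smallest is t_2.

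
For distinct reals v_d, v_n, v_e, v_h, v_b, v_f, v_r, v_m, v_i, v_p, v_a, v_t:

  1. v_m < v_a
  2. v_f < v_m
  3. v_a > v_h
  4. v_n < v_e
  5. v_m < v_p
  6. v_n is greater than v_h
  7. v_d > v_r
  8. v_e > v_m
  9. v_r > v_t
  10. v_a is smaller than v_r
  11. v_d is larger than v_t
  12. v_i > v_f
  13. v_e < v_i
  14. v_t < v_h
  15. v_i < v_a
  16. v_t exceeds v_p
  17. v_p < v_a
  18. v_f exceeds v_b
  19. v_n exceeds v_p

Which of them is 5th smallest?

v_t

Piecing the relations together gives one ordering: v_b < v_f < v_m < v_p < v_t < v_h < v_n < v_e < v_i < v_a < v_r < v_d.
Counting 5 from the smallest end gives v_t.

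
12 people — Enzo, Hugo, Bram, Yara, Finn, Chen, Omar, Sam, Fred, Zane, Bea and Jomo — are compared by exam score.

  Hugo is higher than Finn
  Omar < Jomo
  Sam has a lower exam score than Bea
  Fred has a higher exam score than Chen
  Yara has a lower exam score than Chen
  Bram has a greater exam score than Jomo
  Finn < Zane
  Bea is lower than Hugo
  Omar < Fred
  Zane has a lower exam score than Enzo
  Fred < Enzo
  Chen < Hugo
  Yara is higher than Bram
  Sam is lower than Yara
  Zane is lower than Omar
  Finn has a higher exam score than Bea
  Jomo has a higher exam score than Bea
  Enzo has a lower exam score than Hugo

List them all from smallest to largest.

Nothing is placed below Sam, so it is least; from there Sam < Bea; Bea < Finn; Finn < Zane; Zane < Omar; Omar < Jomo; Jomo < Bram; Bram < Yara; Yara < Chen; Chen < Fred; Fred < Enzo; Enzo < Hugo, each given directly.

Sam < Bea < Finn < Zane < Omar < Jomo < Bram < Yara < Chen < Fred < Enzo < Hugo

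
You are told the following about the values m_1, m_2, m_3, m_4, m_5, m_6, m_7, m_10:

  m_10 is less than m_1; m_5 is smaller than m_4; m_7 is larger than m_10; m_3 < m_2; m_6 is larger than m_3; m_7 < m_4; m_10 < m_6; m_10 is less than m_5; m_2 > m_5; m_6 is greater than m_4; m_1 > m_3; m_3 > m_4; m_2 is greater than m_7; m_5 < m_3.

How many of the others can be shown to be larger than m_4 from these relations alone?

4

The elements the relations force above m_4 are m_3, m_1, m_2, m_6 — no chain reaches any other.
That is 4.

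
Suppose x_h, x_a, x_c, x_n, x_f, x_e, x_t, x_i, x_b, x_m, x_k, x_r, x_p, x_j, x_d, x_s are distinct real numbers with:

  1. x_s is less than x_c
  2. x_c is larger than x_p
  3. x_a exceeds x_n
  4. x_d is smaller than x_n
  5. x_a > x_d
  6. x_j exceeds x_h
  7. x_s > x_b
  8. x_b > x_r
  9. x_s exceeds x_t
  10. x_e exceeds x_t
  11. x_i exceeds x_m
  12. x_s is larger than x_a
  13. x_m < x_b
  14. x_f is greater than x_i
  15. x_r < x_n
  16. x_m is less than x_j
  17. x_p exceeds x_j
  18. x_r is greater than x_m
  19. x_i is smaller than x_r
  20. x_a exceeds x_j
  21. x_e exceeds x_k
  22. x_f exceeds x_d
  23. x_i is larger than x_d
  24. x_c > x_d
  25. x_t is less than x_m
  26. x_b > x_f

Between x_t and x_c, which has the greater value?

x_c

x_t < x_m and x_m < x_i give x_t < x_i.
Then x_i < x_r extends the chain to x_r.
Then x_r < x_n extends the chain to x_n.
Then x_n < x_a extends the chain to x_a.
Then x_a < x_s extends the chain to x_s.
With x_s < x_c: x_t < x_m < x_i < x_r < x_n < x_a < x_s < x_c.
So x_t < x_c; x_c is the larger of the two.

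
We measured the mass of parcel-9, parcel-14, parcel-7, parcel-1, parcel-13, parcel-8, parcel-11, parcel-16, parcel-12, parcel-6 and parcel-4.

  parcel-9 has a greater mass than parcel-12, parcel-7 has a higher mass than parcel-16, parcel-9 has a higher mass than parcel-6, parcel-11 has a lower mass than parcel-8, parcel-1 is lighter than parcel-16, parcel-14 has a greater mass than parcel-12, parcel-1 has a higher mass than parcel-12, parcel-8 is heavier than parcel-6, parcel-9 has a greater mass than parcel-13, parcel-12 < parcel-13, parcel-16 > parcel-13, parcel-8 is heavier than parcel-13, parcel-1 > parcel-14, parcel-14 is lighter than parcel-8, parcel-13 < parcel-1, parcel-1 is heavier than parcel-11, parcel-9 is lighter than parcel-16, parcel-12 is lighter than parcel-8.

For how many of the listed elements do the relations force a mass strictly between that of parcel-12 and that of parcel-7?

5

The relations place parcel-12 below parcel-7. An element lies strictly between them when it is forced above parcel-12 and also forced below parcel-7.
Above parcel-12: {parcel-14, parcel-13, parcel-8, parcel-1, parcel-9, parcel-16}. Below parcel-7: {parcel-6, parcel-11, parcel-14, parcel-13, parcel-1, parcel-9, parcel-16}.
Intersection: {parcel-14, parcel-13, parcel-1, parcel-9, parcel-16} — 5.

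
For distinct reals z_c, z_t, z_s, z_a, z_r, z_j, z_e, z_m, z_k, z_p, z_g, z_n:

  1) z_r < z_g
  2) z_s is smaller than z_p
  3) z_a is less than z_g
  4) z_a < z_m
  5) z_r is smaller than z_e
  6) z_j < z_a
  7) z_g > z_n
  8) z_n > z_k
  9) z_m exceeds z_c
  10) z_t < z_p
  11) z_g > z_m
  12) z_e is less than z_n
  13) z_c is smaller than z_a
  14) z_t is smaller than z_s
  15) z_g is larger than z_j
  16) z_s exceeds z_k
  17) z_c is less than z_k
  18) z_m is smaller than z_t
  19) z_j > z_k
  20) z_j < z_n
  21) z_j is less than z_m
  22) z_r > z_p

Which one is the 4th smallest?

z_a

The consecutive relations fix a unique order: z_c < z_k < z_j < z_a < z_m < z_t < z_s < z_p < z_r < z_e < z_n < z_g.
The 4th smallest is z_a.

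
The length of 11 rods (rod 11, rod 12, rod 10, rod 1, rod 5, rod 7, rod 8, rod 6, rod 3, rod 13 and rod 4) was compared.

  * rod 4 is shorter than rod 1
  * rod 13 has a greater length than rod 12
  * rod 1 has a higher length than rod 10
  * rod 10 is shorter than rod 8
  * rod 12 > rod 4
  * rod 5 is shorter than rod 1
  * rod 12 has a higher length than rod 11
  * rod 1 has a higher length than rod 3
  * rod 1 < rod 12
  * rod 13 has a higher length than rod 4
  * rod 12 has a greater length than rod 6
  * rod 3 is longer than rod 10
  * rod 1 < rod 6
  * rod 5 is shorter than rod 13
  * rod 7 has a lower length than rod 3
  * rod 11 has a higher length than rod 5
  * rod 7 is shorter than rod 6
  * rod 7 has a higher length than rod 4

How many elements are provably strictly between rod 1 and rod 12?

Chaining upward from rod 1 reaches: rod 6, rod 13.
Chaining downward from rod 12 reaches: rod 4, rod 10, rod 5, rod 7, rod 3, rod 6, rod 11.
Strictly between rod 1 and rod 12 are those in both lists: rod 6 — 1 element.

1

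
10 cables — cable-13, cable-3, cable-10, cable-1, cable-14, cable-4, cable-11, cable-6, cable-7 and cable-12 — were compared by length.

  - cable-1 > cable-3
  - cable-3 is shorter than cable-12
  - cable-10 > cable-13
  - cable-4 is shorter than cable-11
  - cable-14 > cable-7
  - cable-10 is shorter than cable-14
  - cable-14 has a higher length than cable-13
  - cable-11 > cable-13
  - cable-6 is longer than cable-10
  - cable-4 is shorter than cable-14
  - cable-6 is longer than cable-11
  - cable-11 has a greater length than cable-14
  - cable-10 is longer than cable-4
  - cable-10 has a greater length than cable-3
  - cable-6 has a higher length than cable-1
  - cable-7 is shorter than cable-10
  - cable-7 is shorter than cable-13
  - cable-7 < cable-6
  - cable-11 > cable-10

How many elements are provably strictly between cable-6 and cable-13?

3

Chaining upward from cable-13 reaches: cable-10, cable-14, cable-11.
Chaining downward from cable-6 reaches: cable-7, cable-4, cable-3, cable-10, cable-1, cable-14, cable-11.
Strictly between cable-13 and cable-6 are those in both lists: cable-10, cable-14, cable-11 — 3 elements.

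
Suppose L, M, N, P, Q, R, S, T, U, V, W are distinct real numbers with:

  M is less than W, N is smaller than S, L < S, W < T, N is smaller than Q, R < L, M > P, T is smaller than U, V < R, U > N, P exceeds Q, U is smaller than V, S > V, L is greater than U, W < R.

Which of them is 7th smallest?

U

The consecutive relations fix a unique order: N < Q < P < M < W < T < U < V < R < L < S.
Counting 7 from the smallest end gives U.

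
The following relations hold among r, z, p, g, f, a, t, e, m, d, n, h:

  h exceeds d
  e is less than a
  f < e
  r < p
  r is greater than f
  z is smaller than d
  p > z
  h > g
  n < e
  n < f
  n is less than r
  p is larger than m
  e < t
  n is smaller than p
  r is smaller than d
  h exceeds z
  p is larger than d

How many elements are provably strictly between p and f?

2

The relations place f below p. An element lies strictly between them when it is forced above f and also forced below p.
Above f: {e, r, d, t, h, a}. Below p: {n, z, r, d, m}.
Intersection: {r, d} — 2.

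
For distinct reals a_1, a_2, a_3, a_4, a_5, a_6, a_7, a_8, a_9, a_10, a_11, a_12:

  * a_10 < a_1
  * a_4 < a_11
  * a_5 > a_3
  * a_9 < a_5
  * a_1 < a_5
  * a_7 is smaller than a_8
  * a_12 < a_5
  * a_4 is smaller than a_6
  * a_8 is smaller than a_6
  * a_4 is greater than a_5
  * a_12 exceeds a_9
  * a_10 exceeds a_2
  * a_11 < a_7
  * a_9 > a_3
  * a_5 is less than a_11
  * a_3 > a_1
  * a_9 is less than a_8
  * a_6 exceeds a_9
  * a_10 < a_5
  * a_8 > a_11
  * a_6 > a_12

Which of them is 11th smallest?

The consecutive relations fix a unique order: a_2 < a_10 < a_1 < a_3 < a_9 < a_12 < a_5 < a_4 < a_11 < a_7 < a_8 < a_6.
The 11th smallest is a_8.

a_8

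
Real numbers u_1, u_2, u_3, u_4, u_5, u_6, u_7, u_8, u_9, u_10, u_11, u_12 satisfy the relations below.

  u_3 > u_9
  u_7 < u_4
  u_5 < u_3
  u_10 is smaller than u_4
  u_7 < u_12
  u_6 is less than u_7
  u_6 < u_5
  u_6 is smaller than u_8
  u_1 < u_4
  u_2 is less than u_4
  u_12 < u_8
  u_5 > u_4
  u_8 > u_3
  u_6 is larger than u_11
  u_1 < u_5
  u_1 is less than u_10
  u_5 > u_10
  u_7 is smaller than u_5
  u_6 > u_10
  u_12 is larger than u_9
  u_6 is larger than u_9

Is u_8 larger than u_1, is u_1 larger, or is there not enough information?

Following the relations from u_1: u_1 < u_10 < u_6 < u_7 < u_4 < u_5 < u_3 < u_8.
So u_8 is larger.

u_8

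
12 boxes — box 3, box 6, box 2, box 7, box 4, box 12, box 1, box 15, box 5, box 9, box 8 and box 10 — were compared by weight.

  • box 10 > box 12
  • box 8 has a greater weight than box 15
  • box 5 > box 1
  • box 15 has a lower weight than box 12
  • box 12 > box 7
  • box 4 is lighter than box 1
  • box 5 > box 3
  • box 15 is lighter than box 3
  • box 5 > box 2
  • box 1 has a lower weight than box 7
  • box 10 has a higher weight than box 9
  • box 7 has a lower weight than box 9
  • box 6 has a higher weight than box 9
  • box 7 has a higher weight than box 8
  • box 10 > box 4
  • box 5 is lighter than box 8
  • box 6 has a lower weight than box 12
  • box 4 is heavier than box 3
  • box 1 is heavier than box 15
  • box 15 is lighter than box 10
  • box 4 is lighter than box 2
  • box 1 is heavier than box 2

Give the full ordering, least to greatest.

Each adjacent pair is fixed by a given relation: box 15 < box 3; box 3 < box 4; box 4 < box 2; box 2 < box 1; box 1 < box 5; box 5 < box 8; box 8 < box 7; box 7 < box 9; box 9 < box 6; box 6 < box 12; box 12 < box 10. Chaining them end to end gives the full order.

box 15 < box 3 < box 4 < box 2 < box 1 < box 5 < box 8 < box 7 < box 9 < box 6 < box 12 < box 10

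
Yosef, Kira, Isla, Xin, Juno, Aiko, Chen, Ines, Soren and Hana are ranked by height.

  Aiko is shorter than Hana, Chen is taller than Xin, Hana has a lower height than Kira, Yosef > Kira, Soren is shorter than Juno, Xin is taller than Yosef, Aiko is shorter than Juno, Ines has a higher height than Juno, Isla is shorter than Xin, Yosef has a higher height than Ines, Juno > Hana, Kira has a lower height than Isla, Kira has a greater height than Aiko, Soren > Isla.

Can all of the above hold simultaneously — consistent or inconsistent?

consistent

The single ordering Aiko < Hana < Kira < Isla < Soren < Juno < Ines < Yosef < Xin < Chen satisfies every listed relation, so no contradiction arises.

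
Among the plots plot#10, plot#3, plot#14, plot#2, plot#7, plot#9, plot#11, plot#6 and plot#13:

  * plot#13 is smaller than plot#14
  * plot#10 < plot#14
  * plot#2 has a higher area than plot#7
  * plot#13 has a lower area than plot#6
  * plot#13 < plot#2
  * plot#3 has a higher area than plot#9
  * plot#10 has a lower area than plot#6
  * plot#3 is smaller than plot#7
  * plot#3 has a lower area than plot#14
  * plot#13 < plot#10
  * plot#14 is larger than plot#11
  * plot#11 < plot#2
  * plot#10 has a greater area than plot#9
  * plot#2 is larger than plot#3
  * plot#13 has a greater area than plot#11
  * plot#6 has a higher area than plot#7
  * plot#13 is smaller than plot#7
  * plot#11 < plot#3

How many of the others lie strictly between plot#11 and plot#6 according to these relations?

4

Chaining upward from plot#11 reaches: plot#13, plot#10, plot#3, plot#7, plot#2, plot#14.
Chaining downward from plot#6 reaches: plot#9, plot#13, plot#10, plot#3, plot#7.
Strictly between plot#11 and plot#6 are those in both lists: plot#13, plot#10, plot#3, plot#7 — 4 elements.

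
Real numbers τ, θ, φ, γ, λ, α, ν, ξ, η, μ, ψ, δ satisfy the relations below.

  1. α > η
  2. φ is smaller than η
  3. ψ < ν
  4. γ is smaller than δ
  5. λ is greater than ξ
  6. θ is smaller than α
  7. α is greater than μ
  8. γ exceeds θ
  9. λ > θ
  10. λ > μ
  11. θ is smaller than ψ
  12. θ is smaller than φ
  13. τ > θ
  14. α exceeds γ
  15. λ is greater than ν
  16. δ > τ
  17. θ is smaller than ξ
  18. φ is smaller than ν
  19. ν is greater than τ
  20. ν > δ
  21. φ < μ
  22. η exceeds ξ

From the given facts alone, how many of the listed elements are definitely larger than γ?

Directly above γ: δ, α.
One step further: ν (3 so far).
One step further: λ (4 so far).
Nothing else is reachable above γ; 4 in all.

4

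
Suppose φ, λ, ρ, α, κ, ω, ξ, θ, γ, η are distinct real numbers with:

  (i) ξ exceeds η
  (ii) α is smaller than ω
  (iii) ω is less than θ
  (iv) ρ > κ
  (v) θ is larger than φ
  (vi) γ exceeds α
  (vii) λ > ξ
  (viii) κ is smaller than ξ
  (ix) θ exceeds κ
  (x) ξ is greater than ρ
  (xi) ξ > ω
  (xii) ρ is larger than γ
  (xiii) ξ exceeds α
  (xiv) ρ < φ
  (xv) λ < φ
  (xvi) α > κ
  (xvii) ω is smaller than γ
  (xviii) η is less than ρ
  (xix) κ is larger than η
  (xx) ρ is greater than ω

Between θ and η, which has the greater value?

θ

The relevant relations are η < κ; κ < α; α < ω; ω < ρ; ρ < ξ; ξ < λ; λ < φ; φ < θ.
Together: η < κ < α < ω < ρ < ξ < λ < φ < θ.
So η < θ; θ is the larger of the two.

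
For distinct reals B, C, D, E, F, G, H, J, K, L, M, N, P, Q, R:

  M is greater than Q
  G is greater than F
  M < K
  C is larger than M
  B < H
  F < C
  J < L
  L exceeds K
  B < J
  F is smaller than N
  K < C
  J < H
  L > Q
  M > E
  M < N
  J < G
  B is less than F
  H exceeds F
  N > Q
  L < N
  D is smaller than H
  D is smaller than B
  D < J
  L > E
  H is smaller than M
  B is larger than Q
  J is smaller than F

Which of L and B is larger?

L

Link the given pairs in sequence: B < J; J < F; F < H; H < M; M < K; K < L.
Chaining these gives B < J < F < H < M < K < L.
So B < L; L is the larger of the two.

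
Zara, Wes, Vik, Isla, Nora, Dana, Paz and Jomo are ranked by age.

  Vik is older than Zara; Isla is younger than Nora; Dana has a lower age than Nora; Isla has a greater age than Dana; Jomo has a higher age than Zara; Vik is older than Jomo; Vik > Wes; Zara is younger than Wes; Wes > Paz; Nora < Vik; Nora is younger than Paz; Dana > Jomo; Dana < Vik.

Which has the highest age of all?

Chaining downward from Vik: directly below it, Zara, Jomo, Dana, Nora, Wes; then Isla, Paz.
That covers every other element, and nothing is given above Vik, so Vik is the highest age.

Vik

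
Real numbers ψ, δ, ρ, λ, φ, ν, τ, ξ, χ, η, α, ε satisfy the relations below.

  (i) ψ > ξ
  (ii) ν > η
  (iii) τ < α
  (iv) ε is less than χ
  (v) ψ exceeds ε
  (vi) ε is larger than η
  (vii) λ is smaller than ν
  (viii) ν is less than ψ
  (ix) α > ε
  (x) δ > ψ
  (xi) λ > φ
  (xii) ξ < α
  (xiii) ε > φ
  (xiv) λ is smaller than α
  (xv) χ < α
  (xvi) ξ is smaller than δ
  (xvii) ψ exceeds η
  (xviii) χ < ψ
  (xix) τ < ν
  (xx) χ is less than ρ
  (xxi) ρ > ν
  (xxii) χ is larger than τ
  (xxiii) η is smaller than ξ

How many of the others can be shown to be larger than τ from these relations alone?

The elements the relations force above τ are χ, α, ν, ψ, δ, ρ — no chain reaches any other.
That is 6.

6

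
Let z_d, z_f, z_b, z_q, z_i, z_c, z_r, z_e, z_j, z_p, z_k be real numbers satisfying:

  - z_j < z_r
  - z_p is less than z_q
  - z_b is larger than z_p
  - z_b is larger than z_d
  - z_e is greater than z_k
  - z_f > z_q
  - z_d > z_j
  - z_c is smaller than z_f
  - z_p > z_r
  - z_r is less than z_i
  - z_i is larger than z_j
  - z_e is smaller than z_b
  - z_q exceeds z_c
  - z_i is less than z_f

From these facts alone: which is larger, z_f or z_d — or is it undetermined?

Following every chain through z_d: above z_d we get z_b; below z_d we get z_j.
z_f is not reached, and no chain runs the other way from z_f to z_d.
So the given relations leave the order of z_d and z_f undetermined.

undetermined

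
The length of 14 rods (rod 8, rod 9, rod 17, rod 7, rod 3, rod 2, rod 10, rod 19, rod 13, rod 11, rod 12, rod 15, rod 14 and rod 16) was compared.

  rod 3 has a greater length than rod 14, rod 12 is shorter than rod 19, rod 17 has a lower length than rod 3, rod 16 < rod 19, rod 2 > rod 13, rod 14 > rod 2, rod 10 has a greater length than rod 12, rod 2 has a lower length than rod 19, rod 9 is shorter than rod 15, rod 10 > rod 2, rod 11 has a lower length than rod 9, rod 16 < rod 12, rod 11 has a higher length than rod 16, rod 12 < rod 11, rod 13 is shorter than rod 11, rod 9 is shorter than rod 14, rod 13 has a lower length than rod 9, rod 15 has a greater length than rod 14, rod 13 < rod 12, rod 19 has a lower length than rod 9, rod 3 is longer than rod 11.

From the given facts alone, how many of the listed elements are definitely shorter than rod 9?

Directly below rod 9: rod 13, rod 19, rod 11.
One step further: rod 16, rod 2, rod 12 (6 so far).
Nothing else is reachable below rod 9; 6 in all.

6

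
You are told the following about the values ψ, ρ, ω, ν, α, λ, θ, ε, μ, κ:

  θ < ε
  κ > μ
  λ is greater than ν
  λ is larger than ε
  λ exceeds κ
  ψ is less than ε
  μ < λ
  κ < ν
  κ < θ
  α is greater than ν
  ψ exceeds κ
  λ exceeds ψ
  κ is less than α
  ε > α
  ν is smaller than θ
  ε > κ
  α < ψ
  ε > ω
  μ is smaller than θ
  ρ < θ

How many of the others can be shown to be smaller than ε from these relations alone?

8

The elements the relations force below ε are μ, ρ, κ, ν, α, ψ, θ, ω — no chain reaches any other.
That is 8.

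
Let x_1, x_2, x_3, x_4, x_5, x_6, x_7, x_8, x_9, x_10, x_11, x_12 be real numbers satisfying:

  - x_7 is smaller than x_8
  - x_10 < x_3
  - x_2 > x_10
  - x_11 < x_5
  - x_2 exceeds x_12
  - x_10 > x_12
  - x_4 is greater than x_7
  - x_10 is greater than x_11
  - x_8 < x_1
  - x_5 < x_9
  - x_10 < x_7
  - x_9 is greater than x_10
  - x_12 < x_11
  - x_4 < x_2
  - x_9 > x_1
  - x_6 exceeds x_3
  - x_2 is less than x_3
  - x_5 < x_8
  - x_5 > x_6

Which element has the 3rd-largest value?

Piecing the relations together gives one ordering: x_12 < x_11 < x_10 < x_7 < x_4 < x_2 < x_3 < x_6 < x_5 < x_8 < x_1 < x_9.
Counting 3 from the largest end gives x_8.

x_8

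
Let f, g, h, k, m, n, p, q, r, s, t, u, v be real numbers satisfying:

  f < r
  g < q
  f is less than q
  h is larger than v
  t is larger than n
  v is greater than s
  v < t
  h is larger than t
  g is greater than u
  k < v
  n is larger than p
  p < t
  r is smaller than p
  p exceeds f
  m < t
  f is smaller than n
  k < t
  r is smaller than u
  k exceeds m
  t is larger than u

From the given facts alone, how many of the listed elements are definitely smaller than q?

The elements the relations force below q are f, r, u, g — no chain reaches any other.
That is 4.

4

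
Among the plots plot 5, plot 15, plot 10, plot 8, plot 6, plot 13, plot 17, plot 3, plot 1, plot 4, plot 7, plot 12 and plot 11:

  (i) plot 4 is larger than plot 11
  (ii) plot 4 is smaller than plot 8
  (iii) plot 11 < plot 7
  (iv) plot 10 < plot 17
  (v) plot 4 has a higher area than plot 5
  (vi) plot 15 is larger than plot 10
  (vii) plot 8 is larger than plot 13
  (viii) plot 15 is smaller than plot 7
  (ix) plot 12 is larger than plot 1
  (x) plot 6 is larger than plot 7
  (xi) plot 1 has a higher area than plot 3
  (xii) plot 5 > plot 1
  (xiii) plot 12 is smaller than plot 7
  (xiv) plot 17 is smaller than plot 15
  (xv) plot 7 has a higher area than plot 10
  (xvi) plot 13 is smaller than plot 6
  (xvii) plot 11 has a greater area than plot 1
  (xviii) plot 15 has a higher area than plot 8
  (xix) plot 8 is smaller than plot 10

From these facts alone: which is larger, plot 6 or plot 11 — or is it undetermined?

plot 6

Chaining the given relations: plot 11 < plot 4 < plot 8 < plot 10 < plot 17 < plot 15 < plot 7 < plot 6.
So plot 6 is larger.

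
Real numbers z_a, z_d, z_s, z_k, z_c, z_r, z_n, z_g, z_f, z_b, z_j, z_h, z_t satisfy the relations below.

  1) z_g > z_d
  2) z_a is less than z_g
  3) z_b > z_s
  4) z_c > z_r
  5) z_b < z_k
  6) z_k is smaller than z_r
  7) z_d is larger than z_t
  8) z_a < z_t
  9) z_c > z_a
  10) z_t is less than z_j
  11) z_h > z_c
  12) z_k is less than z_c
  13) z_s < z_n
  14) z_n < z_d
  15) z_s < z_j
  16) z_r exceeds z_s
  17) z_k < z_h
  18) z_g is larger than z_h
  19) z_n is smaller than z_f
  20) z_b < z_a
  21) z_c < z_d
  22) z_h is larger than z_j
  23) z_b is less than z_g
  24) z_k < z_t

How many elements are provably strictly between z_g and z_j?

1

The relations place z_j below z_g. An element lies strictly between them when it is forced above z_j and also forced below z_g.
Above z_j: {z_h}. Below z_g: {z_s, z_b, z_k, z_r, z_n, z_a, z_c, z_t, z_h, z_d}.
Intersection: {z_h} — 1.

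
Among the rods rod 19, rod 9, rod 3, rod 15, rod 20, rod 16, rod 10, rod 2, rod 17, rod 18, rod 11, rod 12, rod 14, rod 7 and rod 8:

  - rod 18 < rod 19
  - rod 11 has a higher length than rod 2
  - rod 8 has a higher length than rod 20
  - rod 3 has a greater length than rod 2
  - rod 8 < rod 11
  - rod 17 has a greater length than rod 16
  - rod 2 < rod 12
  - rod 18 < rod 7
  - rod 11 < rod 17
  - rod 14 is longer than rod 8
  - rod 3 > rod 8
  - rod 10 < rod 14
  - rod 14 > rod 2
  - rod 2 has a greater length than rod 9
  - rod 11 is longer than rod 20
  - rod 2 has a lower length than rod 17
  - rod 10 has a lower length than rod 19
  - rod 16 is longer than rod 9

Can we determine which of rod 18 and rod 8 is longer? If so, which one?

Following every chain through rod 8: above rod 8 we get rod 3, rod 11, rod 17, rod 14; below rod 8 we get rod 20.
rod 18 is not reached, and no chain runs the other way from rod 18 to rod 8.
So the given relations leave the order of rod 8 and rod 18 undetermined.

undetermined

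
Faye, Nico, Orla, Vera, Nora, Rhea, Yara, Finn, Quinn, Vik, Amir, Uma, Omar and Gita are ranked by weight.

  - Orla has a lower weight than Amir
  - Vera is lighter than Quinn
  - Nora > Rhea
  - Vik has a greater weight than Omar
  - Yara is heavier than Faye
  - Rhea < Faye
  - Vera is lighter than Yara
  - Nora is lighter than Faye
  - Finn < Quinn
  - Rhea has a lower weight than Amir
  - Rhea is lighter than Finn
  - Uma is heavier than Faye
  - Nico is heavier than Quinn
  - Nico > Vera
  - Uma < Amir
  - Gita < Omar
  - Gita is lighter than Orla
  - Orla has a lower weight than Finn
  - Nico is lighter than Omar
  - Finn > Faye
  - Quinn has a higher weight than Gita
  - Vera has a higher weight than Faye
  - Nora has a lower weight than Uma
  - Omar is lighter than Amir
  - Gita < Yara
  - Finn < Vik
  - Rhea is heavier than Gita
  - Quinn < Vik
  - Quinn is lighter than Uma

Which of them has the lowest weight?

Chaining upward from Gita: directly above it, Rhea, Orla, Quinn, Omar, Yara; then Nora, Faye, Finn, Nico, Uma, Amir, Vik; then Vera.
That covers every other element, and nothing is given below Gita, so Gita is the lowest weight.

Gita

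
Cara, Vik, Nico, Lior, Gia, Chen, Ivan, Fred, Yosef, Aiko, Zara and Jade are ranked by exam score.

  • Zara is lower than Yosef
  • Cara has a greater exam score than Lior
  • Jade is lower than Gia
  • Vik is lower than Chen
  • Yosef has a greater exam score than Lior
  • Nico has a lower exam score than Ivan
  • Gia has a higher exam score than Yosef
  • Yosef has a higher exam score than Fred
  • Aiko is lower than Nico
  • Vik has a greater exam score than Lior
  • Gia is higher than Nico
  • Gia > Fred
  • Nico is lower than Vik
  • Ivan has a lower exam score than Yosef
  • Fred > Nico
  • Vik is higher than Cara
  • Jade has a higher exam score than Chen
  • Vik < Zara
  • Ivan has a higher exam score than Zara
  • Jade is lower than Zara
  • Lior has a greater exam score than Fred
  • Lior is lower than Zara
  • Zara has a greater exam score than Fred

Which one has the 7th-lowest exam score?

Chaining the given pairs: Aiko < Nico < Fred < Lior < Cara < Vik < Chen < Jade < Zara < Ivan < Yosef < Gia.
Counting 7 from the smallest end gives Chen.

Chen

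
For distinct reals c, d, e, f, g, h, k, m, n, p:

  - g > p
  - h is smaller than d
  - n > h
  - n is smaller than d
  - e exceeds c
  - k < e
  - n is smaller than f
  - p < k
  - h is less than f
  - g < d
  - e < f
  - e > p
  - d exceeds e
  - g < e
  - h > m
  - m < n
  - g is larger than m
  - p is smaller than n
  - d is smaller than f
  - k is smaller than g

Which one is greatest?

m is not greatest since m < h; p is not greatest since p < g; h is not greatest since h < d; n is not greatest since n < f; k is not greatest since k < g; c is not greatest since c < e; g is not greatest since g < d; e is not greatest since e < f; d is not greatest since d < f.
Only f has nothing above it, so f is the greatest.

f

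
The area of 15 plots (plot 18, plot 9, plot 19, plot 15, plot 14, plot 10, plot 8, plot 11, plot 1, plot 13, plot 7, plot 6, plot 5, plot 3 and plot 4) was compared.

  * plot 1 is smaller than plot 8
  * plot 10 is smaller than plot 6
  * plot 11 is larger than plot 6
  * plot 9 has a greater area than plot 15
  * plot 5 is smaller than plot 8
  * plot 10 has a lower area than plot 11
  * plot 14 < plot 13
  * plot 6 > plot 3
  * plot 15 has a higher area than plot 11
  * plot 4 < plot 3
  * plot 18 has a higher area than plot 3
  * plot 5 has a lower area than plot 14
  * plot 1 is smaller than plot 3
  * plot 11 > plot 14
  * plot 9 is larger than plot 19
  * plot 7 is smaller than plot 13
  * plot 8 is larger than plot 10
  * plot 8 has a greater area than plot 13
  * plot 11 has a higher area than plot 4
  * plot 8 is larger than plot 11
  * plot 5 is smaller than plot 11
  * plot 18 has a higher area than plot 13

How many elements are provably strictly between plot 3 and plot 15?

The relations place plot 3 below plot 15. An element lies strictly between them when it is forced above plot 3 and also forced below plot 15.
Above plot 3: {plot 6, plot 11, plot 8, plot 18, plot 9}. Below plot 15: {plot 5, plot 14, plot 1, plot 4, plot 10, plot 6, plot 11}.
Intersection: {plot 6, plot 11} — 2.

2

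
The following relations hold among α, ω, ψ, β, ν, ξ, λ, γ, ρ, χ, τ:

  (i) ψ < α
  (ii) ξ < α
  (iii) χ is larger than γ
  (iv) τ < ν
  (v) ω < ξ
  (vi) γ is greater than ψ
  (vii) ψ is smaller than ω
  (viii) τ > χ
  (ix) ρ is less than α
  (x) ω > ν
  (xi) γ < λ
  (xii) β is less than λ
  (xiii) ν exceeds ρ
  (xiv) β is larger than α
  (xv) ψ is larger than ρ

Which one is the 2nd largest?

Piecing the relations together gives one ordering: ρ < ψ < γ < χ < τ < ν < ω < ξ < α < β < λ.
The 2nd largest is β.

β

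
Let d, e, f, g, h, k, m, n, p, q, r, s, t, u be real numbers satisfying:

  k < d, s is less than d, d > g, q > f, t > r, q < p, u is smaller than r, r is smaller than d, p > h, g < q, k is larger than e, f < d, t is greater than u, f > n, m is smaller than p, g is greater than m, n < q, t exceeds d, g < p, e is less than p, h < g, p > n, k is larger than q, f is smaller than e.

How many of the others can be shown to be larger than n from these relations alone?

7

Directly above n: f, q, p.
One step further: e, k, d (6 so far).
One step further: t (7 so far).
No other element is forced above n by the given relations, so the count is 7.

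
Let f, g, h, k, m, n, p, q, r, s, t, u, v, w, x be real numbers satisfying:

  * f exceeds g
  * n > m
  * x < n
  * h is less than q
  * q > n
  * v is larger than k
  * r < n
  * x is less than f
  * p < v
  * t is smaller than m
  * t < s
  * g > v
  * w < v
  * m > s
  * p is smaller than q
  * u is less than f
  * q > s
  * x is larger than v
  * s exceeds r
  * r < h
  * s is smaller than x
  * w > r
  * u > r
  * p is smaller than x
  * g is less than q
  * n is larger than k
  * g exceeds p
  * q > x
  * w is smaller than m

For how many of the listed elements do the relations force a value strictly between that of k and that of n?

The relations place k below n. An element lies strictly between them when it is forced above k and also forced below n.
Above k: {v, x, g, f, q}. Below n: {t, r, p, w, s, v, x, m}.
Intersection: {v, x} — 2.

2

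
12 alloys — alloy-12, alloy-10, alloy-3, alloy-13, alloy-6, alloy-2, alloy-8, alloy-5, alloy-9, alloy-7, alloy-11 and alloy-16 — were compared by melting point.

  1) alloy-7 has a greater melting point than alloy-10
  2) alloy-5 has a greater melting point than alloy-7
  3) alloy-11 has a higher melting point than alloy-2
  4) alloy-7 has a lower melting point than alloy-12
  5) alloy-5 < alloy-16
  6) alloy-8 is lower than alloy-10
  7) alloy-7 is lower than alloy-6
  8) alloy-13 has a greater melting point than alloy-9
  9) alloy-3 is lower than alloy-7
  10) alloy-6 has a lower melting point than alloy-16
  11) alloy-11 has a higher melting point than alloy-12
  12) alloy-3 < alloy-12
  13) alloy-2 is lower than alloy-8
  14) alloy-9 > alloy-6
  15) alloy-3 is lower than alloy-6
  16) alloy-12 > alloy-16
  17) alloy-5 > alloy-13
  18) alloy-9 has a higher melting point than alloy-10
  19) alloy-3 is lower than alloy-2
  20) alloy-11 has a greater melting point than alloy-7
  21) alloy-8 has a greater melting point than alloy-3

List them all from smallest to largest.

alloy-3 < alloy-2 < alloy-8 < alloy-10 < alloy-7 < alloy-6 < alloy-9 < alloy-13 < alloy-5 < alloy-16 < alloy-12 < alloy-11

Nothing is placed below alloy-3, so it is least; from there alloy-3 < alloy-2; alloy-2 < alloy-8; alloy-8 < alloy-10; alloy-10 < alloy-7; alloy-7 < alloy-6; alloy-6 < alloy-9; alloy-9 < alloy-13; alloy-13 < alloy-5; alloy-5 < alloy-16; alloy-16 < alloy-12; alloy-12 < alloy-11, each given directly.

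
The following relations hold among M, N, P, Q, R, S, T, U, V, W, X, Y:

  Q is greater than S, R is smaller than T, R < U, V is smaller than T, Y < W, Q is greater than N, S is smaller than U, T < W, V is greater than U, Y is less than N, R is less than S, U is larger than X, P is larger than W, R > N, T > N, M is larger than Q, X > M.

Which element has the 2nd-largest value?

W

Piecing the relations together gives one ordering: Y < N < R < S < Q < M < X < U < V < T < W < P.
Counting 2 from the largest end gives W.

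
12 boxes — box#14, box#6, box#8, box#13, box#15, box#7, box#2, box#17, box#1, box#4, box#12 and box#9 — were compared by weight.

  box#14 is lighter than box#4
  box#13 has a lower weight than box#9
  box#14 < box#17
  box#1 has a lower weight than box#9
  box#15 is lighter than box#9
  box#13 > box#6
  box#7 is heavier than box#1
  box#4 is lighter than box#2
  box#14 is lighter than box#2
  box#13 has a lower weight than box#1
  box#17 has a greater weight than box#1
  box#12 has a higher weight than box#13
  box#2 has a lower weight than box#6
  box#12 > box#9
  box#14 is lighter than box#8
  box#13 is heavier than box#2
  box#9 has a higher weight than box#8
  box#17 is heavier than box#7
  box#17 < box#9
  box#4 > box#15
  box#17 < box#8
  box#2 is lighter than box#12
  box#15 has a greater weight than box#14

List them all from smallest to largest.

Each adjacent pair is fixed by a given relation: box#14 < box#15; box#15 < box#4; box#4 < box#2; box#2 < box#6; box#6 < box#13; box#13 < box#1; box#1 < box#7; box#7 < box#17; box#17 < box#8; box#8 < box#9; box#9 < box#12. Chaining them end to end gives the full order.

box#14 < box#15 < box#4 < box#2 < box#6 < box#13 < box#1 < box#7 < box#17 < box#8 < box#9 < box#12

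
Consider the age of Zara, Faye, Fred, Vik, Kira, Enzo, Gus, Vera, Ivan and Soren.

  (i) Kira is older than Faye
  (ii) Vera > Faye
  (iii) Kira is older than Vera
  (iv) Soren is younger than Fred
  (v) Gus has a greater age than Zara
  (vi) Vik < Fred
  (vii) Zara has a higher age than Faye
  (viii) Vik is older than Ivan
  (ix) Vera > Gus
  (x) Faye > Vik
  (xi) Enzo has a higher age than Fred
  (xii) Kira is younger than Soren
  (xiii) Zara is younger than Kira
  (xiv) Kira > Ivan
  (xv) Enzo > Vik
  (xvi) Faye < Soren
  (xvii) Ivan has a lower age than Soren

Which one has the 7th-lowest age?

Kira

The consecutive relations fix a unique order: Ivan < Vik < Faye < Zara < Gus < Vera < Kira < Soren < Fred < Enzo.
Counting 7 from the smallest end gives Kira.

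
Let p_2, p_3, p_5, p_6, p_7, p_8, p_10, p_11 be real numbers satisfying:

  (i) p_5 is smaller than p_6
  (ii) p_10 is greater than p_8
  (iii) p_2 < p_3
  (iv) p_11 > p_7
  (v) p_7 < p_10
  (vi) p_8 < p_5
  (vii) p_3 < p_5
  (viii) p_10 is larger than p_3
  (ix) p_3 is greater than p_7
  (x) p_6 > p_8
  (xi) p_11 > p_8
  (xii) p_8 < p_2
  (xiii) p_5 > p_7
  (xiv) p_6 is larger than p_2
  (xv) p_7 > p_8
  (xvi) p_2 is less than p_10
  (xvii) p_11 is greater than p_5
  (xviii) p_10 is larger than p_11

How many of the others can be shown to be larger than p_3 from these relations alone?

Directly above p_3: p_5, p_10.
One step further: p_6, p_11 (4 so far).
No other element is forced above p_3 by the given relations, so the count is 4.

4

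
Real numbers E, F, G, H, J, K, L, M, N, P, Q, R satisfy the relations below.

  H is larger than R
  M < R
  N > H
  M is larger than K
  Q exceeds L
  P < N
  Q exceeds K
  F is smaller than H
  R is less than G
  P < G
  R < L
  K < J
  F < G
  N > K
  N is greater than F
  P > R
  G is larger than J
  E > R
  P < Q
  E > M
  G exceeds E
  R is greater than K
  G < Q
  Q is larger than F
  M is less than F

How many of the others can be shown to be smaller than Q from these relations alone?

Directly below Q: K, L, F, P, G.
One step further: M, R, E, J (9 so far).
No other element is forced below Q by the given relations, so the count is 9.

9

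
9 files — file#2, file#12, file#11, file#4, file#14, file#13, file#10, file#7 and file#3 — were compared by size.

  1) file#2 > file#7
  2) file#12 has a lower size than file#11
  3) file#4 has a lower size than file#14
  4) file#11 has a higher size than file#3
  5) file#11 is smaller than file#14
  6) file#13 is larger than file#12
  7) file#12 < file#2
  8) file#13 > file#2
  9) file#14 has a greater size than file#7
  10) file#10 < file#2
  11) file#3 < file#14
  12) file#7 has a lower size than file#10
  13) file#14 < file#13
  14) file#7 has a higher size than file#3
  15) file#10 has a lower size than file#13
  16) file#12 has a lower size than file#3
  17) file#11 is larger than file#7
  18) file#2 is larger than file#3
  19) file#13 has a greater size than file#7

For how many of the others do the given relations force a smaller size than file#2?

4

From file#2 the given relations immediately reach file#12, file#3, file#7, file#10.
Nothing else is reachable below file#2; 4 in all.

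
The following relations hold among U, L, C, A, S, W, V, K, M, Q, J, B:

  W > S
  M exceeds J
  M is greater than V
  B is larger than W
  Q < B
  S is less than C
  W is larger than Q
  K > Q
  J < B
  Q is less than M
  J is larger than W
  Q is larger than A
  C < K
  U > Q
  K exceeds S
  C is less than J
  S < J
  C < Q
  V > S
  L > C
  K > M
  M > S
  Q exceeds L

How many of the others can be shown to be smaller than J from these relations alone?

Directly below J: S, C, W.
One step further: Q (4 so far).
One step further: A, L (6 so far).
No other element is forced below J by the given relations, so the count is 6.

6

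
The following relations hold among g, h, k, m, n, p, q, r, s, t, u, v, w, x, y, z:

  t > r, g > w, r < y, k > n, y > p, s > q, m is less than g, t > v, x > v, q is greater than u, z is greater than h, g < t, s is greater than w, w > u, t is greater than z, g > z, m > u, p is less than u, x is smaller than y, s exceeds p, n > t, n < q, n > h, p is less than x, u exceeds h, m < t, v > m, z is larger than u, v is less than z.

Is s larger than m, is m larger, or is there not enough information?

Link the given pairs in sequence: m < v; v < z; z < g; g < t; t < n; n < q; q < s.
Together: m < v < z < g < t < n < q < s.
So s is larger.

s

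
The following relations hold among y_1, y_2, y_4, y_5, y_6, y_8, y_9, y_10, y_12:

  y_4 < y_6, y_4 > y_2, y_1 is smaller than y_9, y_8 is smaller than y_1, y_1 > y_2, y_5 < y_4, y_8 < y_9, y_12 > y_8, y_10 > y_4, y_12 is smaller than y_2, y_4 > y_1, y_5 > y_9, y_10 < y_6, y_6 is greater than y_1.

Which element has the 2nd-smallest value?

Chaining the given pairs: y_8 < y_12 < y_2 < y_1 < y_9 < y_5 < y_4 < y_10 < y_6.
Counting 2 from the smallest end gives y_12.

y_12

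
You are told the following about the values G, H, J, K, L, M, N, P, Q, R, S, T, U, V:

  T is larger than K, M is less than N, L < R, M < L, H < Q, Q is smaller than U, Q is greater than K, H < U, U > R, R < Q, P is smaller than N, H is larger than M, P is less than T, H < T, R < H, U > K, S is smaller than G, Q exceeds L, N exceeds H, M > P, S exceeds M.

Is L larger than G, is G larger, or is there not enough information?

undetermined

Following every chain through L: above L we get R, H, Q, T, N, U; below L we get P, M.
G is not reached, and no chain runs the other way from G to L.
So the given relations leave the order of L and G undetermined.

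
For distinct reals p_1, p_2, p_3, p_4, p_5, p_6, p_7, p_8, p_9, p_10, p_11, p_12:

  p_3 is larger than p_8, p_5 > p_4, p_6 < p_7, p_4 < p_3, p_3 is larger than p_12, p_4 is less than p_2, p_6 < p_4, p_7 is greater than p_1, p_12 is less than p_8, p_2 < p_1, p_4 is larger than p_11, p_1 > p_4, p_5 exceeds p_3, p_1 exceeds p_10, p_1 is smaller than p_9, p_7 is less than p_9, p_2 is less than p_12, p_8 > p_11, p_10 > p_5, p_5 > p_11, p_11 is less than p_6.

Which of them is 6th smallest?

Chaining the given pairs: p_11 < p_6 < p_4 < p_2 < p_12 < p_8 < p_3 < p_5 < p_10 < p_1 < p_7 < p_9.
The 6th smallest is p_8.

p_8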